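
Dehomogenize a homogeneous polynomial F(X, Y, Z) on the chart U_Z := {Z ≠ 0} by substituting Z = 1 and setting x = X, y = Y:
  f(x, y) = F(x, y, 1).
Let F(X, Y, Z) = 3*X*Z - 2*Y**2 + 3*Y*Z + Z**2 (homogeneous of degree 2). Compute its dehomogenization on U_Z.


f(x, y) = 3*x - 2*y**2 + 3*y + 1

On U_Z we set Z = 1. Each monomial c·X^i·Y^j·Z^k in F becomes c·x^i·y^j·1^k = c·x^i·y^j.
Substituting Z = 1: F(X, Y, 1) = 3*x - 2*y**2 + 3*y + 1.
Note: deg(f) ≤ deg(F) = 2; strict inequality happens when F is divisible by Z (lost terms).


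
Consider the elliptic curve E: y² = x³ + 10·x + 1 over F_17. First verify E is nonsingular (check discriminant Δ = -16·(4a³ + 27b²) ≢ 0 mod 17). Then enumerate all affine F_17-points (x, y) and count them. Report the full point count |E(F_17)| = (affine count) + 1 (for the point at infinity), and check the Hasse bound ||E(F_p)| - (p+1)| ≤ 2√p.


Affine points = {(0, 1), (0, 16), (8, 7), (8, 10), (9, 2), (9, 15), (10, 8), (10, 9), (12, 8), (12, 9), (13, 4), (13, 13)}; affine count = 12; |E(F_17)| = 13.

Discriminant check: Δ ∝ 4a³ + 27b² = 4·10³ + 27·1² = 4·1000 + 27·1 ≡ 15 (mod 17). Nonzero ⇒ E is nonsingular.
For each x ∈ F_17, compute rhs = x³ + 10·x + 1 mod 17, then count y ∈ F_17 with y² ≡ rhs.
  x = 0: rhs = 1, matching y values: 1, 16 (2 points).
  x = 1: rhs = 12, matching y values: none (0 points).
  x = 2: rhs = 12, matching y values: none (0 points).
  x = 3: rhs = 7, matching y values: none (0 points).
  x = 4: rhs = 3, matching y values: none (0 points).
  x = 5: rhs = 6, matching y values: none (0 points).
  x = 6: rhs = 5, matching y values: none (0 points).
  x = 7: rhs = 6, matching y values: none (0 points).
  x = 8: rhs = 15, matching y values: 7, 10 (2 points).
  x = 9: rhs = 4, matching y values: 2, 15 (2 points).
  x = 10: rhs = 13, matching y values: 8, 9 (2 points).
  x = 11: rhs = 14, matching y values: none (0 points).
  x = 12: rhs = 13, matching y values: 8, 9 (2 points).
  x = 13: rhs = 16, matching y values: 4, 13 (2 points).
  x = 14: rhs = 12, matching y values: none (0 points).
  x = 15: rhs = 7, matching y values: none (0 points).
  x = 16: rhs = 7, matching y values: none (0 points).
Total affine count: 12.
Full point count |E(F_17)| = 12 + 1 = 13.
Hasse bound: |13 − (17+1)| = |-5| = 5 ≤ 2√17 ≈ 8.2462 ✓.


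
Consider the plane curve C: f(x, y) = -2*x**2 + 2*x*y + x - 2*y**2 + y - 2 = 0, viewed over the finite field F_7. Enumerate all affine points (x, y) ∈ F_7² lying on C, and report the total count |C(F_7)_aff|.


Affine F_7-points: {(3, 3), (3, 4), (4, 3), (4, 5), (5, 4), (5, 5)}; count = 6.

For each of the 49 pairs (x, y) ∈ F_7², evaluate f(x, y) mod 7. Record the zeros.
  x = 0: [0↦5, 1↦4, 2↦6, 3↦4, 4↦5, 5↦2, 6↦2]  zeros at y ∈ ∅
  x = 1: [0↦4, 1↦5, 2↦2, 3↦2, 4↦5, 5↦4, 6↦6]  zeros at y ∈ ∅
  x = 2: [0↦6, 1↦2, 2↦1, 3↦3, 4↦1, 5↦2, 6↦6]  zeros at y ∈ ∅
  x = 3: [0↦4, 1↦2, 2↦3, 3↦0, 4↦0, 5↦3, 6↦2]  zeros at y ∈ {3, 4}
  x = 4: [0↦5, 1↦5, 2↦1, 3↦0, 4↦2, 5↦0, 6↦1]  zeros at y ∈ {3, 5}
  x = 5: [0↦2, 1↦4, 2↦2, 3↦3, 4↦0, 5↦0, 6↦3]  zeros at y ∈ {4, 5}
  x = 6: [0↦2, 1↦6, 2↦6, 3↦2, 4↦1, 5↦3, 6↦1]  zeros at y ∈ ∅
Collecting zeros: affine points = {(3, 3), (3, 4), (4, 3), (4, 5), (5, 4), (5, 5)}.
Total count |C(F_7)_aff| = 6.


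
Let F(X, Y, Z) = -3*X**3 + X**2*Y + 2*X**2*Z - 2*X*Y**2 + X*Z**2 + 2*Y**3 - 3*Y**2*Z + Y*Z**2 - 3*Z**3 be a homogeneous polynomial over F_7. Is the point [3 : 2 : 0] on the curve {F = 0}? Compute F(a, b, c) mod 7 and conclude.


F(3,2,0) ≡ 6 (mod 7); P is NOT on the curve.

Evaluate F(3, 2, 0) term-by-term (mod 7).
  -3*X**3 ↦ -3·27·1·1 = -81
  X**2*Y ↦ 1·9·2·1 = 18
  2*X**2*Z ↦ 2·9·1·0 = 0
  -2*X*Y**2 ↦ -2·3·4·1 = -24
  X*Z**2 ↦ 1·3·1·0 = 0
  2*Y**3 ↦ 2·1·8·1 = 16
  -3*Y**2*Z ↦ -3·1·4·0 = 0
  Y*Z**2 ↦ 1·1·2·0 = 0
  -3*Z**3 ↦ -3·1·1·0 = 0
Sum: F(3, 2, 0) = (-81) + (18) + (0) + (-24) + (0) + (16) + (0) + (0) + (0) = -71.
Reducing mod 7: -71 ≡ 6 (mod 7).
Since F(a, b, c) ≡ 6 ≠ 0 (mod 7), P does NOT lie on the curve.


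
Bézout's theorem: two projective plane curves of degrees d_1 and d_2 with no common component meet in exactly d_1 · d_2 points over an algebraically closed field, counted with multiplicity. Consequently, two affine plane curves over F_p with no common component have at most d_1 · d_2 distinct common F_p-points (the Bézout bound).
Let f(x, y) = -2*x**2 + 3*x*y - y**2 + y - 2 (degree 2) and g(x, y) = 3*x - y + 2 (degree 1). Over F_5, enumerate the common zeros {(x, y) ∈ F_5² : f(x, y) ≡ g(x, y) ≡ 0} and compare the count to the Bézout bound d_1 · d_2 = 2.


Common zeros: ∅; count = 0; Bézout bound = 2.

deg(f) = 2, deg(g) = 1, so Bézout bound = 2.
Scan x ∈ F_5. For each x, list the y ∈ F_5 with f(x, y) ≡ 0 and those with g(x, y) ≡ 0 (mod 5); the common zeros in that column are the intersection.
  x = 0: f ≡ 0 at y ∈ ∅; g ≡ 0 at y ∈ {2}; common: ∅.
  x = 1: f ≡ 0 at y ∈ {2}; g ≡ 0 at y ∈ {0}; common: ∅.
  x = 2: f ≡ 0 at y ∈ {0, 2}; g ≡ 0 at y ∈ {3}; common: ∅.
  x = 3: f ≡ 0 at y ∈ {0}; g ≡ 0 at y ∈ {1}; common: ∅.
  x = 4: f ≡ 0 at y ∈ ∅; g ≡ 0 at y ∈ {4}; common: ∅.
Collecting: common zeros = ∅, so the count is 0.
Comparison with the Bézout bound: 0 ≤ 2 = deg(f)·deg(g), as expected for curves with no common component (the affine F_5-count falls short of the bound because intersections may lie at infinity, over extension fields, or carry multiplicity).


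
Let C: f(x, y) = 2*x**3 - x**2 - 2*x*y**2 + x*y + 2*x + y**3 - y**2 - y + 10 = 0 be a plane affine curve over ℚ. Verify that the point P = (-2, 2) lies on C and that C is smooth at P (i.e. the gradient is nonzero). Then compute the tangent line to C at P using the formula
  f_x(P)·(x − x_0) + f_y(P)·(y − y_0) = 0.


Tangent line at P: 24*x + 21*y + 6 = 0.

Step 1: f(-2, 2) = 0, so P lies on C.
Step 2: partial derivatives
  f_x(x, y) = 6*x**2 - 2*x - 2*y**2 + y + 2, f_y(x, y) = -4*x*y + x + 3*y**2 - 2*y - 1.
  f_x(P) = 24, f_y(P) = 21 (gradient nonzero, so P is smooth).
Step 3: tangent line at P: 24·(x − -2) + 21·(y − 2) = 0.
Expanding: 24*x + 21*y + 6 = 0.


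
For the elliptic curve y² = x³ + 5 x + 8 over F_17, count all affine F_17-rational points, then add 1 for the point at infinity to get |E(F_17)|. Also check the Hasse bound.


Affine points = {(0, 5), (0, 12), (2, 3), (2, 14), (3, 4), (3, 13), (6, 4), (6, 13), (8, 4), (8, 13), (9, 0), (10, 2), (10, 15), (11, 0), (13, 3), (13, 14), (14, 0), (16, 6), (16, 11)}; affine count = 19; |E(F_17)| = 20.

Discriminant check: Δ ∝ 4a³ + 27b² = 4·5³ + 27·8² = 4·125 + 27·64 ≡ 1 (mod 17). Nonzero ⇒ E is nonsingular.
For each x ∈ F_17, compute rhs = x³ + 5·x + 8 mod 17, then count y ∈ F_17 with y² ≡ rhs.
  x = 0: rhs = 8, matching y values: 5, 12 (2 points).
  x = 1: rhs = 14, matching y values: none (0 points).
  x = 2: rhs = 9, matching y values: 3, 14 (2 points).
  x = 3: rhs = 16, matching y values: 4, 13 (2 points).
  x = 4: rhs = 7, matching y values: none (0 points).
  x = 5: rhs = 5, matching y values: none (0 points).
  x = 6: rhs = 16, matching y values: 4, 13 (2 points).
  x = 7: rhs = 12, matching y values: none (0 points).
  x = 8: rhs = 16, matching y values: 4, 13 (2 points).
  x = 9: rhs = 0, matching y values: 0 (1 points).
  x = 10: rhs = 4, matching y values: 2, 15 (2 points).
  x = 11: rhs = 0, matching y values: 0 (1 points).
  x = 12: rhs = 11, matching y values: none (0 points).
  x = 13: rhs = 9, matching y values: 3, 14 (2 points).
  x = 14: rhs = 0, matching y values: 0 (1 points).
  x = 15: rhs = 7, matching y values: none (0 points).
  x = 16: rhs = 2, matching y values: 6, 11 (2 points).
Total affine count: 19.
Full point count |E(F_17)| = 19 + 1 = 20.
Hasse bound: |20 − (17+1)| = |2| = 2 ≤ 2√17 ≈ 8.2462 ✓.


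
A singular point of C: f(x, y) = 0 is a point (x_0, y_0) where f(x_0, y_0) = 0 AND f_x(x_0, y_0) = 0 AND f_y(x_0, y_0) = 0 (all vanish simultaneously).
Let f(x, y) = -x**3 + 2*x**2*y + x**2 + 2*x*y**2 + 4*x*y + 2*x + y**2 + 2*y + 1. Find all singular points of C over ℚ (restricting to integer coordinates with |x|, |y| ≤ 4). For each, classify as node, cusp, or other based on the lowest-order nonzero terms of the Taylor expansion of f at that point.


Singular points: {(0, -1)}; classification: node.

Compute partial derivatives:
  f_x = -3*x**2 + 4*x*y + 2*x + 2*y**2 + 4*y + 2.
  f_y = 2*x**2 + 4*x*y + 4*x + 2*y + 2.
Scan x_0 ∈ {−4, ..., 4}. For each x_0, f_y(x_0, y) is a polynomial in y; find its integer roots y ∈ {−4, ..., 4}, then test f_x and f at those candidates.
  x = -4: f_y(-4, y) = 18 - 14*y; no integer root y with |y| ≤ 4.
  x = -3: f_y(-3, y) = 8 - 10*y; no integer root y with |y| ≤ 4.
  x = -2: f_y(-2, y) = 2 - 6*y; no integer root y with |y| ≤ 4.
  x = -1: f_y(-1, y) = -2*y; vanishes at y ∈ {0}. (-1, 0): f_x = -3 ≠ 0.
  x = 0: f_y(0, y) = 2*y + 2; vanishes at y ∈ {-1}. (0, -1): f_x = 0, f = 0 — SINGULAR.
  x = 1: f_y(1, y) = 6*y + 8; no integer root y with |y| ≤ 4.
  x = 2: f_y(2, y) = 10*y + 18; no integer root y with |y| ≤ 4.
  x = 3: f_y(3, y) = 14*y + 32; no integer root y with |y| ≤ 4.
  x = 4: f_y(4, y) = 18*y + 50; no integer root y with |y| ≤ 4.
Only singular point on the grid: (0, -1).
Classify: substitute x = 0 + u, y = -1 + v and expand: f = -u**3 + 2*u**2*v - u**2 + 2*u*v**2 + v**2.
No constant or linear terms (consistent with a singular point). Quadratic part: -u**2 + v**2. Cubic part: -u**3 + 2*u**2*v + 2*u*v**2.
The quadratic part v**2 - u**2 = (v − u)(v + u) splits into two distinct linear factors, so there are two distinct tangent lines y − -1 = ±(x − 0) — this is a node (ordinary double point).
Classification: node.


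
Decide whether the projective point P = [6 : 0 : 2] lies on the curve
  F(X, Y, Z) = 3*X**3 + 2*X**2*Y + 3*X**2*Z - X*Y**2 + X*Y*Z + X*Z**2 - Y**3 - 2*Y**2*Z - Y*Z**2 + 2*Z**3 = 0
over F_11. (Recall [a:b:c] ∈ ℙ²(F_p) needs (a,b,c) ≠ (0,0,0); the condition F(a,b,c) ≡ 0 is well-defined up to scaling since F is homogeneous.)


F(6,0,2) ≡ 2 (mod 11); P is NOT on the curve.

Evaluate F(6, 0, 2) term-by-term (mod 11).
  3*X**3 ↦ 3·216·1·1 = 648
  2*X**2*Y ↦ 2·36·0·1 = 0
  3*X**2*Z ↦ 3·36·1·2 = 216
  -X*Y**2 ↦ -1·6·0·1 = 0
  X*Y*Z ↦ 1·6·0·2 = 0
  X*Z**2 ↦ 1·6·1·4 = 24
  -Y**3 ↦ -1·1·0·1 = 0
  -2*Y**2*Z ↦ -2·1·0·2 = 0
  -Y*Z**2 ↦ -1·1·0·4 = 0
  2*Z**3 ↦ 2·1·1·8 = 16
Sum: F(6, 0, 2) = (648) + (0) + (216) + (0) + (0) + (24) + (0) + (0) + (0) + (16) = 904.
Reducing mod 11: 904 ≡ 2 (mod 11).
Since F(a, b, c) ≡ 2 ≠ 0 (mod 11), P does NOT lie on the curve.


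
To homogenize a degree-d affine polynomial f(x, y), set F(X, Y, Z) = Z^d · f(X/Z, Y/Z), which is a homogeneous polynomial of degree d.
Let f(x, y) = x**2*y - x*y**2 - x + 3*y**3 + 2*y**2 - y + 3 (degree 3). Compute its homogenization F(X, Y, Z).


F(X, Y, Z) = X**2*Y - X*Y**2 - X*Z**2 + 3*Y**3 + 2*Y**2*Z - Y*Z**2 + 3*Z**3

deg(f) = 3.
Substitute x = X/Z, y = Y/Z into f, then multiply by Z^3.
  monomial 1·x^2·y^1 ↦ 1·X^2·Y^1·Z^0.
  monomial -1·x^1·y^2 ↦ -1·X^1·Y^2·Z^0.
  monomial -1·x^1·y^0 ↦ -1·X^1·Y^0·Z^2.
  monomial 3·x^0·y^3 ↦ 3·X^0·Y^3·Z^0.
  monomial 2·x^0·y^2 ↦ 2·X^0·Y^2·Z^1.
  monomial -1·x^0·y^1 ↦ -1·X^0·Y^1·Z^2.
  monomial 3·x^0·y^0 ↦ 3·X^0·Y^0·Z^3.
Collecting: F(X, Y, Z) = X**2*Y - X*Y**2 - X*Z**2 + 3*Y**3 + 2*Y**2*Z - Y*Z**2 + 3*Z**3.


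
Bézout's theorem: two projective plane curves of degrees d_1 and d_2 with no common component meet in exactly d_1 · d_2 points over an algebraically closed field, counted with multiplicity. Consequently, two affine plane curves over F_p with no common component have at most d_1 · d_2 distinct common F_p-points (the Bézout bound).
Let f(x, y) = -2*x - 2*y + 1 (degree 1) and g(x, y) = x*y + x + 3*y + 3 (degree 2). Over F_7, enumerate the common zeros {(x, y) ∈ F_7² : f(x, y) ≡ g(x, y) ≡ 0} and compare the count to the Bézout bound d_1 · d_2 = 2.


Common zeros: {(4, 0), (5, 6)}; count = 2; Bézout bound = 2.

deg(f) = 1, deg(g) = 2, so Bézout bound = 2.
Scan x ∈ F_7. For each x, list the y ∈ F_7 with f(x, y) ≡ 0 and those with g(x, y) ≡ 0 (mod 7); the common zeros in that column are the intersection.
  x = 0: f ≡ 0 at y ∈ {4}; g ≡ 0 at y ∈ {6}; common: ∅.
  x = 1: f ≡ 0 at y ∈ {3}; g ≡ 0 at y ∈ {6}; common: ∅.
  x = 2: f ≡ 0 at y ∈ {2}; g ≡ 0 at y ∈ {6}; common: ∅.
  x = 3: f ≡ 0 at y ∈ {1}; g ≡ 0 at y ∈ {6}; common: ∅.
  x = 4: f ≡ 0 at y ∈ {0}; g ≡ 0 at y ∈ {0, 1, 2, 3, 4, 5, 6}; common: {0}.
  x = 5: f ≡ 0 at y ∈ {6}; g ≡ 0 at y ∈ {6}; common: {6}.
  x = 6: f ≡ 0 at y ∈ {5}; g ≡ 0 at y ∈ {6}; common: ∅.
Collecting: common zeros = {(4, 0), (5, 6)}, so the count is 2.
Comparison with the Bézout bound: 2 ≤ 2 = deg(f)·deg(g), as expected for curves with no common component (the bound is attained).


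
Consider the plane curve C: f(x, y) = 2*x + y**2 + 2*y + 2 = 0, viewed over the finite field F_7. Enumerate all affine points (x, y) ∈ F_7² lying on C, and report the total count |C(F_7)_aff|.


Affine F_7-points: {(1, 1), (1, 4), (2, 2), (2, 3), (3, 6), (6, 0), (6, 5)}; count = 7.

For each of the 49 pairs (x, y) ∈ F_7², evaluate f(x, y) mod 7. Record the zeros.
  x = 0: [0↦2, 1↦5, 2↦3, 3↦3, 4↦5, 5↦2, 6↦1]  zeros at y ∈ ∅
  x = 1: [0↦4, 1↦0, 2↦5, 3↦5, 4↦0, 5↦4, 6↦3]  zeros at y ∈ {1, 4}
  x = 2: [0↦6, 1↦2, 2↦0, 3↦0, 4↦2, 5↦6, 6↦5]  zeros at y ∈ {2, 3}
  x = 3: [0↦1, 1↦4, 2↦2, 3↦2, 4↦4, 5↦1, 6↦0]  zeros at y ∈ {6}
  x = 4: [0↦3, 1↦6, 2↦4, 3↦4, 4↦6, 5↦3, 6↦2]  zeros at y ∈ ∅
  x = 5: [0↦5, 1↦1, 2↦6, 3↦6, 4↦1, 5↦5, 6↦4]  zeros at y ∈ ∅
  x = 6: [0↦0, 1↦3, 2↦1, 3↦1, 4↦3, 5↦0, 6↦6]  zeros at y ∈ {0, 5}
Collecting zeros: affine points = {(1, 1), (1, 4), (2, 2), (2, 3), (3, 6), (6, 0), (6, 5)}.
Total count |C(F_7)_aff| = 7.


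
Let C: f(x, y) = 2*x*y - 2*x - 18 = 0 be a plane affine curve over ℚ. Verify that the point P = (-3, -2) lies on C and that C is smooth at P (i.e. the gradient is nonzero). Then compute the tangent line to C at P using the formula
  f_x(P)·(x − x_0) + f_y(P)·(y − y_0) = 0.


Tangent line at P: -6*x - 6*y - 30 = 0.

Step 1: f(-3, -2) = 0, so P lies on C.
Step 2: partial derivatives
  f_x(x, y) = 2*y - 2, f_y(x, y) = 2*x.
  f_x(P) = -6, f_y(P) = -6 (gradient nonzero, so P is smooth).
Step 3: tangent line at P: -6·(x − -3) + -6·(y − -2) = 0.
Expanding: -6*x - 6*y - 30 = 0.


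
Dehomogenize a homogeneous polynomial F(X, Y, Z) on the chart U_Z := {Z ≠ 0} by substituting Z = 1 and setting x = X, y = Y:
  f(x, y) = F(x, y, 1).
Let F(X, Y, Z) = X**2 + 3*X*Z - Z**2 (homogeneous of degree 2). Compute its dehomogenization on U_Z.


f(x, y) = x**2 + 3*x - 1

On U_Z we set Z = 1. Each monomial c·X^i·Y^j·Z^k in F becomes c·x^i·y^j·1^k = c·x^i·y^j.
Substituting Z = 1: F(X, Y, 1) = x**2 + 3*x - 1.
Note: deg(f) ≤ deg(F) = 2; strict inequality happens when F is divisible by Z (lost terms).


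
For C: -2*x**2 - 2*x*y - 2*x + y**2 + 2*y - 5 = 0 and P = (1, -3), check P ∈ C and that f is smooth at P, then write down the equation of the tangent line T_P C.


Tangent line at P: -6*y - 18 = 0.

Step 1: f(1, -3) = 0, so P lies on C.
Step 2: partial derivatives
  f_x(x, y) = -4*x - 2*y - 2, f_y(x, y) = -2*x + 2*y + 2.
  f_x(P) = 0, f_y(P) = -6 (gradient nonzero, so P is smooth).
Step 3: tangent line at P: 0·(x − 1) + -6·(y − -3) = 0.
Expanding: -6*y - 18 = 0.


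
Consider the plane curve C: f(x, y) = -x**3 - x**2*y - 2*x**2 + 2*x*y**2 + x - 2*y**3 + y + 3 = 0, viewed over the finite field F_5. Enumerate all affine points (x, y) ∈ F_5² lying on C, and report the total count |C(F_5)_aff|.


Affine F_5-points: {(1, 3), (1, 4)}; count = 2.

For each of the 25 pairs (x, y) ∈ F_5², evaluate f(x, y) mod 5. Record the zeros.
  x = 0: [0↦3, 1↦2, 2↦4, 3↦2, 4↦4]  zeros at y ∈ ∅
  x = 1: [0↦1, 1↦1, 2↦3, 3↦0, 4↦0]  zeros at y ∈ {3, 4}
  x = 2: [0↦4, 1↦3, 2↦3, 3↦2, 4↦3]  zeros at y ∈ ∅
  x = 3: [0↦1, 1↦2, 2↦3, 3↦2, 4↦2]  zeros at y ∈ ∅
  x = 4: [0↦1, 1↦2, 2↦2, 3↦4, 4↦1]  zeros at y ∈ ∅
Collecting zeros: affine points = {(1, 3), (1, 4)}.
Total count |C(F_5)_aff| = 2.


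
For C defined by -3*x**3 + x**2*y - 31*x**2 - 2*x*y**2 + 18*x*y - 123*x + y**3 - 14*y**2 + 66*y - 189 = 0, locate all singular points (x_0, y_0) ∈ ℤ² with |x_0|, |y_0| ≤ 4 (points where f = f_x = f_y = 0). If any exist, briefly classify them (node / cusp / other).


Singular points: {(-3, 3)}; classification: node.

Compute partial derivatives:
  f_x = -9*x**2 + 2*x*y - 62*x - 2*y**2 + 18*y - 123.
  f_y = x**2 - 4*x*y + 18*x + 3*y**2 - 28*y + 66.
Scan x_0 ∈ {−4, ..., 4}. For each x_0, f_y(x_0, y) is a polynomial in y; find its integer roots y ∈ {−4, ..., 4}, then test f_x and f at those candidates.
  x = -4: f_y(-4, y) = 3*y**2 - 12*y + 10; no integer root y with |y| ≤ 4.
  x = -3: f_y(-3, y) = 3*y**2 - 16*y + 21; vanishes at y ∈ {3}. (-3, 3): f_x = 0, f = 0 — SINGULAR.
  x = -2: f_y(-2, y) = 3*y**2 - 20*y + 34; no integer root y with |y| ≤ 4.
  x = -1: f_y(-1, y) = 3*y**2 - 24*y + 49; no integer root y with |y| ≤ 4.
  x = 0: f_y(0, y) = 3*y**2 - 28*y + 66; no integer root y with |y| ≤ 4.
  x = 1: f_y(1, y) = 3*y**2 - 32*y + 85; no integer root y with |y| ≤ 4.
  x = 2: f_y(2, y) = 3*y**2 - 36*y + 106; no integer root y with |y| ≤ 4.
  x = 3: f_y(3, y) = 3*y**2 - 40*y + 129; no integer root y with |y| ≤ 4.
  x = 4: f_y(4, y) = 3*y**2 - 44*y + 154; no integer root y with |y| ≤ 4.
Only singular point on the grid: (-3, 3).
Classify: substitute x = -3 + u, y = 3 + v and expand: f = -3*u**3 + u**2*v - u**2 - 2*u*v**2 + v**3 + v**2.
No constant or linear terms (consistent with a singular point). Quadratic part: -u**2 + v**2. Cubic part: -3*u**3 + u**2*v - 2*u*v**2 + v**3.
The quadratic part v**2 - u**2 = (v − u)(v + u) splits into two distinct linear factors, so there are two distinct tangent lines y − 3 = ±(x − -3) — this is a node (ordinary double point).
Classification: node.


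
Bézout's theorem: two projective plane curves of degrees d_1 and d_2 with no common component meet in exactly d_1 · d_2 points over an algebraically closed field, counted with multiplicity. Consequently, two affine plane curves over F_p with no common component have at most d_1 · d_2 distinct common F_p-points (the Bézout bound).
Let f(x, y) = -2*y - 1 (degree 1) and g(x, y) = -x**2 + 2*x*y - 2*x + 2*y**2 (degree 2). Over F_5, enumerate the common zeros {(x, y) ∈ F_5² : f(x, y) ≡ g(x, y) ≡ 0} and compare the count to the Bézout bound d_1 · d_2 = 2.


Common zeros: {(3, 2), (4, 2)}; count = 2; Bézout bound = 2.

deg(f) = 1, deg(g) = 2, so Bézout bound = 2.
Scan x ∈ F_5. For each x, list the y ∈ F_5 with f(x, y) ≡ 0 and those with g(x, y) ≡ 0 (mod 5); the common zeros in that column are the intersection.
  x = 0: f ≡ 0 at y ∈ {2}; g ≡ 0 at y ∈ {0}; common: ∅.
  x = 1: f ≡ 0 at y ∈ {2}; g ≡ 0 at y ∈ ∅; common: ∅.
  x = 2: f ≡ 0 at y ∈ {2}; g ≡ 0 at y ∈ {4}; common: ∅.
  x = 3: f ≡ 0 at y ∈ {2}; g ≡ 0 at y ∈ {0, 2}; common: {2}.
  x = 4: f ≡ 0 at y ∈ {2}; g ≡ 0 at y ∈ {2, 4}; common: {2}.
Collecting: common zeros = {(3, 2), (4, 2)}, so the count is 2.
Comparison with the Bézout bound: 2 ≤ 2 = deg(f)·deg(g), as expected for curves with no common component (the bound is attained).


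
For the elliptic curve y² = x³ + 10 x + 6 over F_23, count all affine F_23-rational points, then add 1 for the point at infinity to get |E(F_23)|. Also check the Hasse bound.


Affine points = {(0, 11), (0, 12), (4, 8), (4, 15), (6, 11), (6, 12), (8, 0), (10, 5), (10, 18), (15, 9), (15, 14), (17, 11), (17, 12), (20, 8), (20, 15), (21, 1), (21, 22), (22, 8), (22, 15)}; affine count = 19; |E(F_23)| = 20.

Discriminant check: Δ ∝ 4a³ + 27b² = 4·10³ + 27·6² = 4·1000 + 27·36 ≡ 4 (mod 23). Nonzero ⇒ E is nonsingular.
For each x ∈ F_23, compute rhs = x³ + 10·x + 6 mod 23, then count y ∈ F_23 with y² ≡ rhs.
  x = 0: rhs = 6, matching y values: 11, 12 (2 points).
  x = 1: rhs = 17, matching y values: none (0 points).
  x = 2: rhs = 11, matching y values: none (0 points).
  x = 3: rhs = 17, matching y values: none (0 points).
  x = 4: rhs = 18, matching y values: 8, 15 (2 points).
  x = 5: rhs = 20, matching y values: none (0 points).
  x = 6: rhs = 6, matching y values: 11, 12 (2 points).
  x = 7: rhs = 5, matching y values: none (0 points).
  x = 8: rhs = 0, matching y values: 0 (1 points).
  x = 9: rhs = 20, matching y values: none (0 points).
  x = 10: rhs = 2, matching y values: 5, 18 (2 points).
  x = 11: rhs = 21, matching y values: none (0 points).
  x = 12: rhs = 14, matching y values: none (0 points).
  x = 13: rhs = 10, matching y values: none (0 points).
  x = 14: rhs = 15, matching y values: none (0 points).
  x = 15: rhs = 12, matching y values: 9, 14 (2 points).
  x = 16: rhs = 7, matching y values: none (0 points).
  x = 17: rhs = 6, matching y values: 11, 12 (2 points).
  x = 18: rhs = 15, matching y values: none (0 points).
  x = 19: rhs = 17, matching y values: none (0 points).
  x = 20: rhs = 18, matching y values: 8, 15 (2 points).
  x = 21: rhs = 1, matching y values: 1, 22 (2 points).
  x = 22: rhs = 18, matching y values: 8, 15 (2 points).
Total affine count: 19.
Full point count |E(F_23)| = 19 + 1 = 20.
Hasse bound: |20 − (23+1)| = |-4| = 4 ≤ 2√23 ≈ 9.5917 ✓.


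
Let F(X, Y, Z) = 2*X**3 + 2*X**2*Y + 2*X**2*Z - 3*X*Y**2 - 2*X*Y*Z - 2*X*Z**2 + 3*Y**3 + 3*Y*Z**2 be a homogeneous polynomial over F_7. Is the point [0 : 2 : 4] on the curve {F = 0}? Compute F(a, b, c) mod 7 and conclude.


F(0,2,4) ≡ 1 (mod 7); P is NOT on the curve.

Evaluate F(0, 2, 4) term-by-term (mod 7).
  2*X**3 ↦ 2·0·1·1 = 0
  2*X**2*Y ↦ 2·0·2·1 = 0
  2*X**2*Z ↦ 2·0·1·4 = 0
  -3*X*Y**2 ↦ -3·0·4·1 = 0
  -2*X*Y*Z ↦ -2·0·2·4 = 0
  -2*X*Z**2 ↦ -2·0·1·16 = 0
  3*Y**3 ↦ 3·1·8·1 = 24
  3*Y*Z**2 ↦ 3·1·2·16 = 96
Sum: F(0, 2, 4) = (0) + (0) + (0) + (0) + (0) + (0) + (24) + (96) = 120.
Reducing mod 7: 120 ≡ 1 (mod 7).
Since F(a, b, c) ≡ 1 ≠ 0 (mod 7), P does NOT lie on the curve.


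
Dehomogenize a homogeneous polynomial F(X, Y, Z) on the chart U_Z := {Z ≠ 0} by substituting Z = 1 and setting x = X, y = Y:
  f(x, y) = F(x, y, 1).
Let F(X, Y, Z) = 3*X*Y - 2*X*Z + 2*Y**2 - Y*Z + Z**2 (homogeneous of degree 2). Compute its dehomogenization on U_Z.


f(x, y) = 3*x*y - 2*x + 2*y**2 - y + 1

On U_Z we set Z = 1. Each monomial c·X^i·Y^j·Z^k in F becomes c·x^i·y^j·1^k = c·x^i·y^j.
Substituting Z = 1: F(X, Y, 1) = 3*x*y - 2*x + 2*y**2 - y + 1.
Note: deg(f) ≤ deg(F) = 2; strict inequality happens when F is divisible by Z (lost terms).


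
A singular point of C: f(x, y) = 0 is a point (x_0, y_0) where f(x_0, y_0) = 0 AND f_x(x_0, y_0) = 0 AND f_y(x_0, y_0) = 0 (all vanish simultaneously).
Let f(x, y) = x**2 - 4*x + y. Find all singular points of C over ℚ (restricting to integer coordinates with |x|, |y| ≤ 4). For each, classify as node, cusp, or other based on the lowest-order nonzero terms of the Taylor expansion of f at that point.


No singular points in the scanned grid; C is smooth there.

Compute partial derivatives:
  f_x = 2*x - 4.
  f_y = 1.
f_y = 1 is a nonzero constant, so f_y never vanishes: no point (x, y) can satisfy f = f_x = f_y = 0. In particular no (x, y) ∈ {−4, ..., 4}² is singular; the curve is smooth.


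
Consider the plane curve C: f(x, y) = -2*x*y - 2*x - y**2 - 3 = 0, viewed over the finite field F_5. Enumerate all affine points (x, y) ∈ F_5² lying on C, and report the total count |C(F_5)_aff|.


Affine F_5-points: {(1, 0), (1, 3), (3, 2), (4, 1)}; count = 4.

For each of the 25 pairs (x, y) ∈ F_5², evaluate f(x, y) mod 5. Record the zeros.
  x = 0: [0↦2, 1↦1, 2↦3, 3↦3, 4↦1]  zeros at y ∈ ∅
  x = 1: [0↦0, 1↦2, 2↦2, 3↦0, 4↦1]  zeros at y ∈ {0, 3}
  x = 2: [0↦3, 1↦3, 2↦1, 3↦2, 4↦1]  zeros at y ∈ ∅
  x = 3: [0↦1, 1↦4, 2↦0, 3↦4, 4↦1]  zeros at y ∈ {2}
  x = 4: [0↦4, 1↦0, 2↦4, 3↦1, 4↦1]  zeros at y ∈ {1}
Collecting zeros: affine points = {(1, 0), (1, 3), (3, 2), (4, 1)}.
Total count |C(F_5)_aff| = 4.


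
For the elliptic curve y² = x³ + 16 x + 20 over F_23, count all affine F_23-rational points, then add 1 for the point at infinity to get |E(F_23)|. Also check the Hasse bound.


Affine points = {(3, 7), (3, 16), (5, 8), (5, 15), (8, 4), (8, 19), (11, 3), (11, 20), (12, 10), (12, 13), (15, 1), (15, 22), (16, 5), (16, 18), (21, 7), (21, 16), (22, 7), (22, 16)}; affine count = 18; |E(F_23)| = 19.

Discriminant check: Δ ∝ 4a³ + 27b² = 4·16³ + 27·20² = 4·4096 + 27·400 ≡ 21 (mod 23). Nonzero ⇒ E is nonsingular.
For each x ∈ F_23, compute rhs = x³ + 16·x + 20 mod 23, then count y ∈ F_23 with y² ≡ rhs.
  x = 0: rhs = 20, matching y values: none (0 points).
  x = 1: rhs = 14, matching y values: none (0 points).
  x = 2: rhs = 14, matching y values: none (0 points).
  x = 3: rhs = 3, matching y values: 7, 16 (2 points).
  x = 4: rhs = 10, matching y values: none (0 points).
  x = 5: rhs = 18, matching y values: 8, 15 (2 points).
  x = 6: rhs = 10, matching y values: none (0 points).
  x = 7: rhs = 15, matching y values: none (0 points).
  x = 8: rhs = 16, matching y values: 4, 19 (2 points).
  x = 9: rhs = 19, matching y values: none (0 points).
  x = 10: rhs = 7, matching y values: none (0 points).
  x = 11: rhs = 9, matching y values: 3, 20 (2 points).
  x = 12: rhs = 8, matching y values: 10, 13 (2 points).
  x = 13: rhs = 10, matching y values: none (0 points).
  x = 14: rhs = 21, matching y values: none (0 points).
  x = 15: rhs = 1, matching y values: 1, 22 (2 points).
  x = 16: rhs = 2, matching y values: 5, 18 (2 points).
  x = 17: rhs = 7, matching y values: none (0 points).
  x = 18: rhs = 22, matching y values: none (0 points).
  x = 19: rhs = 7, matching y values: none (0 points).
  x = 20: rhs = 14, matching y values: none (0 points).
  x = 21: rhs = 3, matching y values: 7, 16 (2 points).
  x = 22: rhs = 3, matching y values: 7, 16 (2 points).
Total affine count: 18.
Full point count |E(F_23)| = 18 + 1 = 19.
Hasse bound: |19 − (23+1)| = |-5| = 5 ≤ 2√23 ≈ 9.5917 ✓.


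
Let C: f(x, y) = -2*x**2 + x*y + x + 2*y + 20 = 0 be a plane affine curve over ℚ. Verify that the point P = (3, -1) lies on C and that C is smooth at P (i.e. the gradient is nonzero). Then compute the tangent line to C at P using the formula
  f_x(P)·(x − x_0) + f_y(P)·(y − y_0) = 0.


Tangent line at P: -12*x + 5*y + 41 = 0.

Step 1: f(3, -1) = 0, so P lies on C.
Step 2: partial derivatives
  f_x(x, y) = -4*x + y + 1, f_y(x, y) = x + 2.
  f_x(P) = -12, f_y(P) = 5 (gradient nonzero, so P is smooth).
Step 3: tangent line at P: -12·(x − 3) + 5·(y − -1) = 0.
Expanding: -12*x + 5*y + 41 = 0.


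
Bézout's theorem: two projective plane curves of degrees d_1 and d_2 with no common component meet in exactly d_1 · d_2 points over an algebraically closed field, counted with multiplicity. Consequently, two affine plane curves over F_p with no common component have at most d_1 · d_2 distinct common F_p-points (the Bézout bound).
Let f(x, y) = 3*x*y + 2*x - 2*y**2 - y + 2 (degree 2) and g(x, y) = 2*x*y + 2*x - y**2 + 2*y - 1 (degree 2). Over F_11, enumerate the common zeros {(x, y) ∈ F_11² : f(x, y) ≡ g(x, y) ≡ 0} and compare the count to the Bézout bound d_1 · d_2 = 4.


Common zeros: ∅; count = 0; Bézout bound = 4.

deg(f) = 2, deg(g) = 2, so Bézout bound = 4.
Scan x ∈ F_11. For each x, list the y ∈ F_11 with f(x, y) ≡ 0 and those with g(x, y) ≡ 0 (mod 11); the common zeros in that column are the intersection.
  x = 0: f ≡ 0 at y ∈ ∅; g ≡ 0 at y ∈ {1}; common: ∅.
  x = 1: f ≡ 0 at y ∈ {2, 10}; g ≡ 0 at y ∈ {6, 9}; common: ∅.
  x = 2: f ≡ 0 at y ∈ ∅; g ≡ 0 at y ∈ {2, 4}; common: ∅.
  x = 3: f ≡ 0 at y ∈ ∅; g ≡ 0 at y ∈ ∅; common: ∅.
  x = 4: f ≡ 0 at y ∈ {4, 7}; g ≡ 0 at y ∈ ∅; common: ∅.
  x = 5: f ≡ 0 at y ∈ ∅; g ≡ 0 at y ∈ {5, 7}; common: ∅.
  x = 6: f ≡ 0 at y ∈ {6, 8}; g ≡ 0 at y ∈ {0, 3}; common: ∅.
  x = 7: f ≡ 0 at y ∈ {5}; g ≡ 0 at y ∈ {8}; common: ∅.
  x = 8: f ≡ 0 at y ∈ ∅; g ≡ 0 at y ∈ ∅; common: ∅.
  x = 9: f ≡ 0 at y ∈ {1}; g ≡ 0 at y ∈ ∅; common: ∅.
  x = 10: f ≡ 0 at y ∈ {0, 9}; g ≡ 0 at y ∈ ∅; common: ∅.
Collecting: common zeros = ∅, so the count is 0.
Comparison with the Bézout bound: 0 ≤ 4 = deg(f)·deg(g), as expected for curves with no common component (the affine F_11-count falls short of the bound because intersections may lie at infinity, over extension fields, or carry multiplicity).


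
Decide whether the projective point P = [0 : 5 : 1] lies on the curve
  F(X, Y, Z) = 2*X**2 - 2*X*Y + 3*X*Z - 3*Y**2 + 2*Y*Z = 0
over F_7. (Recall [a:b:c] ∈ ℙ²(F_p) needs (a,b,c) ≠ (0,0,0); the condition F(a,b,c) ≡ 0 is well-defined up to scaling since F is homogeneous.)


F(0,5,1) ≡ 5 (mod 7); P is NOT on the curve.

Evaluate F(0, 5, 1) term-by-term (mod 7).
  2*X**2 ↦ 2·0·1·1 = 0
  -2*X*Y ↦ -2·0·5·1 = 0
  3*X*Z ↦ 3·0·1·1 = 0
  -3*Y**2 ↦ -3·1·25·1 = -75
  2*Y*Z ↦ 2·1·5·1 = 10
Sum: F(0, 5, 1) = (0) + (0) + (0) + (-75) + (10) = -65.
Reducing mod 7: -65 ≡ 5 (mod 7).
Since F(a, b, c) ≡ 5 ≠ 0 (mod 7), P does NOT lie on the curve.


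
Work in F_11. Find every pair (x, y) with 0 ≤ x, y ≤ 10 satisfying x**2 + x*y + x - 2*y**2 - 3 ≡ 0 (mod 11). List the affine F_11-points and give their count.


Affine F_11-points: {(0, 2), (0, 9), (1, 8), (1, 9), (3, 3), (3, 4), (4, 3), (4, 10), (7, 10), (8, 2)}; count = 10.

For each of the 121 pairs (x, y) ∈ F_11², evaluate f(x, y) mod 11. Record the zeros.
  x = 0: [0↦8, 1↦6, 2↦0, 3↦1, 4↦9, 5↦2, 6↦2, 7↦9, 8↦1, 9↦0, 10↦6]  zeros at y ∈ {2, 9}
  x = 1: [0↦10, 1↦9, 2↦4, 3↦6, 4↦4, 5↦9, 6↦10, 7↦7, 8↦0, 9↦0, 10↦7]  zeros at y ∈ {8, 9}
  x = 2: [0↦3, 1↦3, 2↦10, 3↦2, 4↦1, 5↦7, 6↦9, 7↦7, 8↦1, 9↦2, 10↦10]  zeros at y ∈ ∅
  x = 3: [0↦9, 1↦10, 2↦7, 3↦0, 4↦0, 5↦7, 6↦10, 7↦9, 8↦4, 9↦6, 10↦4]  zeros at y ∈ {3, 4}
  x = 4: [0↦6, 1↦8, 2↦6, 3↦0, 4↦1, 5↦9, 6↦2, 7↦2, 8↦9, 9↦1, 10↦0]  zeros at y ∈ {3, 10}
  x = 5: [0↦5, 1↦8, 2↦7, 3↦2, 4↦4, 5↦2, 6↦7, 7↦8, 8↦5, 9↦9, 10↦9]  zeros at y ∈ ∅
  x = 6: [0↦6, 1↦10, 2↦10, 3↦6, 4↦9, 5↦8, 6↦3, 7↦5, 8↦3, 9↦8, 10↦9]  zeros at y ∈ ∅
  x = 7: [0↦9, 1↦3, 2↦4, 3↦1, 4↦5, 5↦5, 6↦1, 7↦4, 8↦3, 9↦9, 10↦0]  zeros at y ∈ {10}
  x = 8: [0↦3, 1↦9, 2↦0, 3↦9, 4↦3, 5↦4, 6↦1, 7↦5, 8↦5, 9↦1, 10↦4]  zeros at y ∈ {2}
  x = 9: [0↦10, 1↦6, 2↦9, 3↦8, 4↦3, 5↦5, 6↦3, 7↦8, 8↦9, 9↦6, 10↦10]  zeros at y ∈ ∅
  x = 10: [0↦8, 1↦5, 2↦9, 3↦9, 4↦5, 5↦8, 6↦7, 7↦2, 8↦4, 9↦2, 10↦7]  zeros at y ∈ ∅
Collecting zeros: affine points = {(0, 2), (0, 9), (1, 8), (1, 9), (3, 3), (3, 4), (4, 3), (4, 10), (7, 10), (8, 2)}.
Total count |C(F_11)_aff| = 10.


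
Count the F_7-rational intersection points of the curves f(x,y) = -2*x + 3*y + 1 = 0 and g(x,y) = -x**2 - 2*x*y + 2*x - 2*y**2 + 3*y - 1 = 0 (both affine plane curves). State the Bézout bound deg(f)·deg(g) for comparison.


Common zeros: ∅; count = 0; Bézout bound = 2.

deg(f) = 1, deg(g) = 2, so Bézout bound = 2.
Scan x ∈ F_7. For each x, list the y ∈ F_7 with f(x, y) ≡ 0 and those with g(x, y) ≡ 0 (mod 7); the common zeros in that column are the intersection.
  x = 0: f ≡ 0 at y ∈ {2}; g ≡ 0 at y ∈ {1, 4}; common: ∅.
  x = 1: f ≡ 0 at y ∈ {5}; g ≡ 0 at y ∈ {0, 4}; common: ∅.
  x = 2: f ≡ 0 at y ∈ {1}; g ≡ 0 at y ∈ {5}; common: ∅.
  x = 3: f ≡ 0 at y ∈ {4}; g ≡ 0 at y ∈ ∅; common: ∅.
  x = 4: f ≡ 0 at y ∈ {0}; g ≡ 0 at y ∈ {3, 5}; common: ∅.
  x = 5: f ≡ 0 at y ∈ {3}; g ≡ 0 at y ∈ ∅; common: ∅.
  x = 6: f ≡ 0 at y ∈ {6}; g ≡ 0 at y ∈ {3}; common: ∅.
Collecting: common zeros = ∅, so the count is 0.
Comparison with the Bézout bound: 0 ≤ 2 = deg(f)·deg(g), as expected for curves with no common component (the affine F_7-count falls short of the bound because intersections may lie at infinity, over extension fields, or carry multiplicity).


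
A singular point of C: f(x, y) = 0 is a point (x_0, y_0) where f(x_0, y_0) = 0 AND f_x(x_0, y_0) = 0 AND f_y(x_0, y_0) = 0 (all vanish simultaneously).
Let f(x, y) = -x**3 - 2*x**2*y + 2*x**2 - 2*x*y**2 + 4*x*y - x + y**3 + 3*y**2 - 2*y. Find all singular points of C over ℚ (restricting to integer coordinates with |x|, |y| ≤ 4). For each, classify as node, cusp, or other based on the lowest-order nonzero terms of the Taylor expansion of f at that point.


Singular points: {(1, 0)}; classification: node.

Compute partial derivatives:
  f_x = -3*x**2 - 4*x*y + 4*x - 2*y**2 + 4*y - 1.
  f_y = -2*x**2 - 4*x*y + 4*x + 3*y**2 + 6*y - 2.
Scan x_0 ∈ {−4, ..., 4}. For each x_0, f_y(x_0, y) is a polynomial in y; find its integer roots y ∈ {−4, ..., 4}, then test f_x and f at those candidates.
  x = -4: f_y(-4, y) = 3*y**2 + 22*y - 50; no integer root y with |y| ≤ 4.
  x = -3: f_y(-3, y) = 3*y**2 + 18*y - 32; no integer root y with |y| ≤ 4.
  x = -2: f_y(-2, y) = 3*y**2 + 14*y - 18; no integer root y with |y| ≤ 4.
  x = -1: f_y(-1, y) = 3*y**2 + 10*y - 8; vanishes at y ∈ {-4}. (-1, -4): f_x = -72 ≠ 0.
  x = 0: f_y(0, y) = 3*y**2 + 6*y - 2; no integer root y with |y| ≤ 4.
  x = 1: f_y(1, y) = 3*y**2 + 2*y; vanishes at y ∈ {0}. (1, 0): f_x = 0, f = 0 — SINGULAR.
  x = 2: f_y(2, y) = 3*y**2 - 2*y - 2; no integer root y with |y| ≤ 4.
  x = 3: f_y(3, y) = 3*y**2 - 6*y - 8; no integer root y with |y| ≤ 4.
  x = 4: f_y(4, y) = 3*y**2 - 10*y - 18; no integer root y with |y| ≤ 4.
Only singular point on the grid: (1, 0).
Classify: substitute x = 1 + u, y = 0 + v and expand: f = -u**3 - 2*u**2*v - u**2 - 2*u*v**2 + v**3 + v**2.
No constant or linear terms (consistent with a singular point). Quadratic part: -u**2 + v**2. Cubic part: -u**3 - 2*u**2*v - 2*u*v**2 + v**3.
The quadratic part v**2 - u**2 = (v − u)(v + u) splits into two distinct linear factors, so there are two distinct tangent lines y − 0 = ±(x − 1) — this is a node (ordinary double point).
Classification: node.


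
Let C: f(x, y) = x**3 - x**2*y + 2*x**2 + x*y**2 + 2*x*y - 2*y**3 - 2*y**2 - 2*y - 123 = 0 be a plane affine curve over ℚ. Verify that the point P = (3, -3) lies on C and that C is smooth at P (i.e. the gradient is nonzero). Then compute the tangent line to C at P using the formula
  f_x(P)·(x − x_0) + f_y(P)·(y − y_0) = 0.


Tangent line at P: 60*x - 65*y - 375 = 0.

Step 1: f(3, -3) = 0, so P lies on C.
Step 2: partial derivatives
  f_x(x, y) = 3*x**2 - 2*x*y + 4*x + y**2 + 2*y, f_y(x, y) = -x**2 + 2*x*y + 2*x - 6*y**2 - 4*y - 2.
  f_x(P) = 60, f_y(P) = -65 (gradient nonzero, so P is smooth).
Step 3: tangent line at P: 60·(x − 3) + -65·(y − -3) = 0.
Expanding: 60*x - 65*y - 375 = 0.


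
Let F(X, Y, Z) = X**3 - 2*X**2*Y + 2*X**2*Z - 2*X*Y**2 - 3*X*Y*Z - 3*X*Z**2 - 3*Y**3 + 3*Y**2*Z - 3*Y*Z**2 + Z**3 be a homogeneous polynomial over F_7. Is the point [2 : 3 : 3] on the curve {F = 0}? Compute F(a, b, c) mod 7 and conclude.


F(2,3,3) ≡ 6 (mod 7); P is NOT on the curve.

Evaluate F(2, 3, 3) term-by-term (mod 7).
  X**3 ↦ 1·8·1·1 = 8
  -2*X**2*Y ↦ -2·4·3·1 = -24
  2*X**2*Z ↦ 2·4·1·3 = 24
  -2*X*Y**2 ↦ -2·2·9·1 = -36
  -3*X*Y*Z ↦ -3·2·3·3 = -54
  -3*X*Z**2 ↦ -3·2·1·9 = -54
  -3*Y**3 ↦ -3·1·27·1 = -81
  3*Y**2*Z ↦ 3·1·9·3 = 81
  -3*Y*Z**2 ↦ -3·1·3·9 = -81
  Z**3 ↦ 1·1·1·27 = 27
Sum: F(2, 3, 3) = (8) + (-24) + (24) + (-36) + (-54) + (-54) + (-81) + (81) + (-81) + (27) = -190.
Reducing mod 7: -190 ≡ 6 (mod 7).
Since F(a, b, c) ≡ 6 ≠ 0 (mod 7), P does NOT lie on the curve.


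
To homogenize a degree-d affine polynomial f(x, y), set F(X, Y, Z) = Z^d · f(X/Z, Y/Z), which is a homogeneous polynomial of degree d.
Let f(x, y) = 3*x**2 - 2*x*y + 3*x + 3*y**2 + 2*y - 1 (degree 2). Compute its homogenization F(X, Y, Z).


F(X, Y, Z) = 3*X**2 - 2*X*Y + 3*X*Z + 3*Y**2 + 2*Y*Z - Z**2

deg(f) = 2.
Substitute x = X/Z, y = Y/Z into f, then multiply by Z^2.
  monomial 3·x^2·y^0 ↦ 3·X^2·Y^0·Z^0.
  monomial -2·x^1·y^1 ↦ -2·X^1·Y^1·Z^0.
  monomial 3·x^1·y^0 ↦ 3·X^1·Y^0·Z^1.
  monomial 3·x^0·y^2 ↦ 3·X^0·Y^2·Z^0.
  monomial 2·x^0·y^1 ↦ 2·X^0·Y^1·Z^1.
  monomial -1·x^0·y^0 ↦ -1·X^0·Y^0·Z^2.
Collecting: F(X, Y, Z) = 3*X**2 - 2*X*Y + 3*X*Z + 3*Y**2 + 2*Y*Z - Z**2.


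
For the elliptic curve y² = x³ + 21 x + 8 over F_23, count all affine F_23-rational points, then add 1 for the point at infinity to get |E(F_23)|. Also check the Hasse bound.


Affine points = {(0, 10), (0, 13), (2, 9), (2, 14), (3, 11), (3, 12), (4, 8), (4, 15), (5, 10), (5, 13), (9, 11), (9, 12), (11, 11), (11, 12), (15, 8), (15, 15), (16, 1), (16, 22), (18, 10), (18, 13), (21, 2), (21, 21), (22, 3), (22, 20)}; affine count = 24; |E(F_23)| = 25.

Discriminant check: Δ ∝ 4a³ + 27b² = 4·21³ + 27·8² = 4·9261 + 27·64 ≡ 17 (mod 23). Nonzero ⇒ E is nonsingular.
For each x ∈ F_23, compute rhs = x³ + 21·x + 8 mod 23, then count y ∈ F_23 with y² ≡ rhs.
  x = 0: rhs = 8, matching y values: 10, 13 (2 points).
  x = 1: rhs = 7, matching y values: none (0 points).
  x = 2: rhs = 12, matching y values: 9, 14 (2 points).
  x = 3: rhs = 6, matching y values: 11, 12 (2 points).
  x = 4: rhs = 18, matching y values: 8, 15 (2 points).
  x = 5: rhs = 8, matching y values: 10, 13 (2 points).
  x = 6: rhs = 5, matching y values: none (0 points).
  x = 7: rhs = 15, matching y values: none (0 points).
  x = 8: rhs = 21, matching y values: none (0 points).
  x = 9: rhs = 6, matching y values: 11, 12 (2 points).
  x = 10: rhs = 22, matching y values: none (0 points).
  x = 11: rhs = 6, matching y values: 11, 12 (2 points).
  x = 12: rhs = 10, matching y values: none (0 points).
  x = 13: rhs = 17, matching y values: none (0 points).
  x = 14: rhs = 10, matching y values: none (0 points).
  x = 15: rhs = 18, matching y values: 8, 15 (2 points).
  x = 16: rhs = 1, matching y values: 1, 22 (2 points).
  x = 17: rhs = 11, matching y values: none (0 points).
  x = 18: rhs = 8, matching y values: 10, 13 (2 points).
  x = 19: rhs = 21, matching y values: none (0 points).
  x = 20: rhs = 10, matching y values: none (0 points).
  x = 21: rhs = 4, matching y values: 2, 21 (2 points).
  x = 22: rhs = 9, matching y values: 3, 20 (2 points).
Total affine count: 24.
Full point count |E(F_23)| = 24 + 1 = 25.
Hasse bound: |25 − (23+1)| = |1| = 1 ≤ 2√23 ≈ 9.5917 ✓.


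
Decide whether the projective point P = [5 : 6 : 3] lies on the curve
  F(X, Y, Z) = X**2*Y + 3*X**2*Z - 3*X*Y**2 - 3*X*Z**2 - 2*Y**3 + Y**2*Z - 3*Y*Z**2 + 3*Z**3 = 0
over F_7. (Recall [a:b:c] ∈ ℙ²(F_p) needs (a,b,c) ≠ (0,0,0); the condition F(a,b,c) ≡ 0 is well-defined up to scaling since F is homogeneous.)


F(5,6,3) ≡ 2 (mod 7); P is NOT on the curve.

Evaluate F(5, 6, 3) term-by-term (mod 7).
  X**2*Y ↦ 1·25·6·1 = 150
  3*X**2*Z ↦ 3·25·1·3 = 225
  -3*X*Y**2 ↦ -3·5·36·1 = -540
  -3*X*Z**2 ↦ -3·5·1·9 = -135
  -2*Y**3 ↦ -2·1·216·1 = -432
  Y**2*Z ↦ 1·1·36·3 = 108
  -3*Y*Z**2 ↦ -3·1·6·9 = -162
  3*Z**3 ↦ 3·1·1·27 = 81
Sum: F(5, 6, 3) = (150) + (225) + (-540) + (-135) + (-432) + (108) + (-162) + (81) = -705.
Reducing mod 7: -705 ≡ 2 (mod 7).
Since F(a, b, c) ≡ 2 ≠ 0 (mod 7), P does NOT lie on the curve.


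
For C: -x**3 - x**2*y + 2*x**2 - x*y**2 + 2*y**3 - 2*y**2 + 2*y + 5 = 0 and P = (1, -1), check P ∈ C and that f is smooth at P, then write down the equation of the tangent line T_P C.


Tangent line at P: 2*x + 13*y + 11 = 0.

Step 1: f(1, -1) = 0, so P lies on C.
Step 2: partial derivatives
  f_x(x, y) = -3*x**2 - 2*x*y + 4*x - y**2, f_y(x, y) = -x**2 - 2*x*y + 6*y**2 - 4*y + 2.
  f_x(P) = 2, f_y(P) = 13 (gradient nonzero, so P is smooth).
Step 3: tangent line at P: 2·(x − 1) + 13·(y − -1) = 0.
Expanding: 2*x + 13*y + 11 = 0.
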